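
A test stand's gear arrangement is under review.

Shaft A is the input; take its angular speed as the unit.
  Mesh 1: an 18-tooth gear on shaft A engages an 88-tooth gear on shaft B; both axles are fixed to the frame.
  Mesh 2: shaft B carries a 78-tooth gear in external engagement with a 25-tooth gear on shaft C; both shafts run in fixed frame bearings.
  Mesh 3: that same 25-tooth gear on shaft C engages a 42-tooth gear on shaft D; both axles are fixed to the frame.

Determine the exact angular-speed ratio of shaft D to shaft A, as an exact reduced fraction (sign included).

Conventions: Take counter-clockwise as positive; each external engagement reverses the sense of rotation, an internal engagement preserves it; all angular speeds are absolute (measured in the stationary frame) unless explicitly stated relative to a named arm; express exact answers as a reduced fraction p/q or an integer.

class = fixed-axis compound train [3 meshes; 3 ratios multiply, 3 sense flips]
mesh 1 [18T→88T]: running ratio 9/44, sense −
mesh 2 [78T→25T]: running ratio 351/550, sense +
mesh 3 [25T→42T]: running ratio 117/308, sense −
ω_out/ω_in = -117/308

-117/308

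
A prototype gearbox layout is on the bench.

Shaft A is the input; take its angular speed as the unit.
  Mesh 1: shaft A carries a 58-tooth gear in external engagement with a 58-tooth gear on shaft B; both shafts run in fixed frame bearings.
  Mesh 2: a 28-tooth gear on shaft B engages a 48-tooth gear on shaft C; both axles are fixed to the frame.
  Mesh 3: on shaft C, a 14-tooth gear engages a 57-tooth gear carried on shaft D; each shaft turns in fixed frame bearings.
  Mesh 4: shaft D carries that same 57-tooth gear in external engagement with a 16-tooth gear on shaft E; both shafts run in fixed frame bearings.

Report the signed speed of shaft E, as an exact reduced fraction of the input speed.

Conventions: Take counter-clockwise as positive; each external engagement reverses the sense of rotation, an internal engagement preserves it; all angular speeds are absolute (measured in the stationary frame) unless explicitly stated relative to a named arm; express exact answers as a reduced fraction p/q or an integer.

4-mesh fixed-axis compound train (all bearings frame-fixed)
mesh 1 [58T→58T]: |ω|/ω_in = 1×58/58 = 1, sense flips to −
mesh 2 [28T→48T]: |ω|/ω_in = 1×28/48 = 7/12, sense flips to +
mesh 3 [14T→57T]: |ω|/ω_in = (7/12)×14/57 = 49/342, sense flips to −
mesh 4 [57T→16T]: |ω|/ω_in = (49/342)×57/16 = 49/96, sense flips to +
signed output speed (× input speed) = 49/96

49/96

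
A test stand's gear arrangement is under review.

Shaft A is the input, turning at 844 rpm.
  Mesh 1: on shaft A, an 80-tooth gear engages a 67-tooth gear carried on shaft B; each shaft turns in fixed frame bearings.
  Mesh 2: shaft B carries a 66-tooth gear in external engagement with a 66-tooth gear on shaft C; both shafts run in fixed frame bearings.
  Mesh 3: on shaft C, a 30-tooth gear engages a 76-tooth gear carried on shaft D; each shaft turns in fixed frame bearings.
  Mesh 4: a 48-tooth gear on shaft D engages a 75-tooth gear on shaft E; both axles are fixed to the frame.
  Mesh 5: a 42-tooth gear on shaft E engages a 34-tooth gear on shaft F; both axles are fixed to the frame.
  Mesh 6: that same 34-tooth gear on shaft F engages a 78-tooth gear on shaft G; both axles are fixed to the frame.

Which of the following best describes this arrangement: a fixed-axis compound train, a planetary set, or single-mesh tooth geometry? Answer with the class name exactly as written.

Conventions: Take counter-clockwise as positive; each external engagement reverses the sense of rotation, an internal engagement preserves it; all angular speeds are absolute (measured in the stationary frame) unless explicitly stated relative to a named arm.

fixed-axis compound train

topology: fixed-axis compound train — 6 meshes, A→G
classification: fixed-axis compound train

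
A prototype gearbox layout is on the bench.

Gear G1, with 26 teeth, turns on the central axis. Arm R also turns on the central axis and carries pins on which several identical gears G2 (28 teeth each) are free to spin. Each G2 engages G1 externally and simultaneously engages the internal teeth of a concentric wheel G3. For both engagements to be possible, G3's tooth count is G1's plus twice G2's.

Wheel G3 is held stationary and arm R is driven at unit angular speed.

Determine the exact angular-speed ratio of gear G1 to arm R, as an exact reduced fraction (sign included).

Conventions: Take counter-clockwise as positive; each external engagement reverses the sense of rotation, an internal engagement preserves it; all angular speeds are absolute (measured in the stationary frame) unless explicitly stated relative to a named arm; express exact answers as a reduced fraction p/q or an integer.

topology: planetary set — G1 26T / G2 28T / G3 82T, arm = carrier (Willis)
ring teeth: 26 + 2·28 = 82
26(ω_sun−ω_arm) = −82(ω_ring−ω_arm),  ω_ring = 0, ω_arm = 1
ω_sun = 1 − (82/26)(0−1) = 54/13
ω_out/ω_in = 54/13

54/13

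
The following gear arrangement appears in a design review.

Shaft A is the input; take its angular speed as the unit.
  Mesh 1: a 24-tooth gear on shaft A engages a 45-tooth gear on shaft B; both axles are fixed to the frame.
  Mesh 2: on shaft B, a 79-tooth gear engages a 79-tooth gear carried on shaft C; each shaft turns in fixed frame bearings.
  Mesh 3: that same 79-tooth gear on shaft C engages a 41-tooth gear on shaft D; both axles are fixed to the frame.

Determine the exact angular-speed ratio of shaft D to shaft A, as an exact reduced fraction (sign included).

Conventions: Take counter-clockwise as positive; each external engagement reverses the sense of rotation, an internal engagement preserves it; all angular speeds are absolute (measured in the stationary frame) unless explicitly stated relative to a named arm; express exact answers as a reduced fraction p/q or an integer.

class = fixed-axis compound train [3 meshes; 3 ratios multiply, 3 sense flips]
mesh 1 [24T→45T]: running ratio 8/15, sense −
mesh 2 [79T→79T]: running ratio 8/15, sense +
mesh 3 [79T→41T]: running ratio 632/615, sense −
ω_out/ω_in = -632/615

-632/615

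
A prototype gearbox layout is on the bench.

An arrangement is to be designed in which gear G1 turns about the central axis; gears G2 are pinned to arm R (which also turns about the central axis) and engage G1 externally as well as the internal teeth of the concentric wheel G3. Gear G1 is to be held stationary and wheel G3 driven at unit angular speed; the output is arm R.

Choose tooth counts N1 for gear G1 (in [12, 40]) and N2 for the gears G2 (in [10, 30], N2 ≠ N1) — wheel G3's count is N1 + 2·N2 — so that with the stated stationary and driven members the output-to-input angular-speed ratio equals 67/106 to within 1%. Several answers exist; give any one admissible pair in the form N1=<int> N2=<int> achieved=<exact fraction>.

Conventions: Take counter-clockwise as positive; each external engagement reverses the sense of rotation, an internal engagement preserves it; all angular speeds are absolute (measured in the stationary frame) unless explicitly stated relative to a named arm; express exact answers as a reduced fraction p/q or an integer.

N1=39 N2=14 achieved=67/106

design class (target 67/106): planetary set
Willis with ω_sun = 0: ω_arm/ω_ring = N3/(N1+N3); set equal to 67/106  ⇒  N3/N1 = (67/106)/(1 − 67/106) = 67/39
N3 = N1 + 2·N2  ⇒  N2/N1 = (N3/N1 − 1)/2 = (67/39 − 1)/2 = 14/39
smallest multiple with N1 ≥ 12 and N2 ≥ 10: k = 1  ⇒  N1 = 1·39 = 39, N2 = 1·14 = 14 (N1 ≤ 40, N2 ≤ 30, N2 ≠ N1 ✓), N3 = 39 + 2·14 = 67
check: N3/(N1+N3) with N1 = 39, N3 = 67 gives 67/106; |achieved − target| = 0 ≤ 67/10600 ✓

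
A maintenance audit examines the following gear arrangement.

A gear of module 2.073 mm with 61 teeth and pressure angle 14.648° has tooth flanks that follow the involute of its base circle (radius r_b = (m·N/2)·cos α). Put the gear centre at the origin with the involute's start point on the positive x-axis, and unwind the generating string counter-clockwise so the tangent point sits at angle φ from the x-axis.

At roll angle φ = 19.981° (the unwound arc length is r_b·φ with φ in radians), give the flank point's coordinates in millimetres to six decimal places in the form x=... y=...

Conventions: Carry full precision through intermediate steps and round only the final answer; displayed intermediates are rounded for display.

topology: single-mesh involute geometry — m = 2.073, N = 61
pitch radius r_p = m·N/2 = 2.073·61/2 = 63.226500
base radius r_b = r_p·cos α = 63.226500·cos 14.648° = 61.171491
roll angle φ = 19.981° = 0.34873424 rad
x = r_b·(cos φ + φ·sin φ) = 64.778862
y = r_b·(sin φ − φ·cos φ) = 0.854320

x=64.778862 y=0.854320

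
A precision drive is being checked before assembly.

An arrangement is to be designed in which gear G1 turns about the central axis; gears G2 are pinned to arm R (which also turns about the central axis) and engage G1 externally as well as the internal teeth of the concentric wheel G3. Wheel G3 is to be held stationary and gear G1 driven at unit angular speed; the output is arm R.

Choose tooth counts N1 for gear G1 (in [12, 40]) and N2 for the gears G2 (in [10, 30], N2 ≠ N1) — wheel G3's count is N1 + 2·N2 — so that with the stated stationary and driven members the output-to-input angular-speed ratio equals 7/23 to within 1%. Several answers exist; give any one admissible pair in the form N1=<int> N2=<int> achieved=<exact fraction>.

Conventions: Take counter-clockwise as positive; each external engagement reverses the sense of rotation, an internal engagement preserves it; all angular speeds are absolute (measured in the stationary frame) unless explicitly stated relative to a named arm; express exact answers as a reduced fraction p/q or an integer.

design class (target 7/23): planetary set
Willis with ω_ring = 0: ω_arm/ω_sun = N1/(N1+N3); set equal to 7/23  ⇒  N3/N1 = 1/(7/23) − 1 = 16/7
N3 = N1 + 2·N2  ⇒  N2/N1 = (N3/N1 − 1)/2 = (16/7 − 1)/2 = 9/14
smallest multiple with N1 ≥ 12 and N2 ≥ 10: k = 2  ⇒  N1 = 2·14 = 28, N2 = 2·9 = 18 (N1 ≤ 40, N2 ≤ 30, N2 ≠ N1 ✓), N3 = 28 + 2·18 = 64
check: N1/(N1+N3) with N1 = 28, N3 = 64 gives 7/23; |achieved − target| = 0 ≤ 7/2300 ✓

N1=28 N2=18 achieved=7/23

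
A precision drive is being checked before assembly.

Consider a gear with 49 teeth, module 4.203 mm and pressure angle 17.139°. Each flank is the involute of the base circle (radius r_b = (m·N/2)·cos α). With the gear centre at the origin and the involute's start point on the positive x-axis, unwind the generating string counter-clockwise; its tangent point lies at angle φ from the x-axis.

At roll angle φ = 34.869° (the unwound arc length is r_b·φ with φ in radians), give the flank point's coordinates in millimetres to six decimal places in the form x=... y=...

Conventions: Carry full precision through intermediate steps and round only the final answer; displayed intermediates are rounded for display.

recognized (one wheel, involute flank): single-mesh tooth geometry, m = 4.203, N = 49
pitch radius r_p = m·N/2 = 4.203·49/2 = 102.973500
base radius r_b = r_p·cos α = 102.973500·cos 17.139° = 98.400719
roll angle φ = 34.869° = 0.60857886 rad
x = r_b·(cos φ + φ·sin φ) = 114.970131
y = r_b·(sin φ − φ·cos φ) = 7.122897

x=114.970131 y=7.122897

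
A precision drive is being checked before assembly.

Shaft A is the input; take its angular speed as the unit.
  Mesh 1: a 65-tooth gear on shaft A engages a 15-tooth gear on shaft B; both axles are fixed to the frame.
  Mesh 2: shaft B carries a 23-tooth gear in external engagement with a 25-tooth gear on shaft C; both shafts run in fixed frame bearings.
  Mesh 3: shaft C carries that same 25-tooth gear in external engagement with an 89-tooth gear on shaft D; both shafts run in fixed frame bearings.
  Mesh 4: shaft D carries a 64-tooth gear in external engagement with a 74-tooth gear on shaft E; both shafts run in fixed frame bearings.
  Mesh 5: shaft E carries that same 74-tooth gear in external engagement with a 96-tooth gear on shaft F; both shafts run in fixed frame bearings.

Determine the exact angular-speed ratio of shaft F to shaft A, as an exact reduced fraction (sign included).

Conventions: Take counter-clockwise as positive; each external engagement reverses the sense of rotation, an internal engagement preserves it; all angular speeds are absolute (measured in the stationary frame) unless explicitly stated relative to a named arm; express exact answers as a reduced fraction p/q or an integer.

class = fixed-axis compound train [5 meshes; 5 ratios multiply, 5 sense flips]
mesh 1 [65T→15T]: running ratio 13/3, sense −
mesh 2 [23T→25T]: running ratio 299/75, sense +
mesh 3 [25T→89T]: running ratio 299/267, sense −
mesh 4 [64T→74T]: running ratio 9568/9879, sense +
mesh 5 [74T→96T]: running ratio 598/801, sense −
ω_out/ω_in = -598/801

-598/801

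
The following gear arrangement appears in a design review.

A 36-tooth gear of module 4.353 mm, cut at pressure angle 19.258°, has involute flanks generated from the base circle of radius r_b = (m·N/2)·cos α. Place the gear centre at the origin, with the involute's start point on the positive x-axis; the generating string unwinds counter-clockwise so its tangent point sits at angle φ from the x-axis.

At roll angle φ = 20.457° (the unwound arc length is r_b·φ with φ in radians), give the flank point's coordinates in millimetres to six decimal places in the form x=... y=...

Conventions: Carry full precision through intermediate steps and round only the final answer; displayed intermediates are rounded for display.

x=78.535127 y=1.108009

topology: single-mesh involute geometry — m = 4.353, N = 36
pitch radius r_p = m·N/2 = 4.353·36/2 = 78.354000
base radius r_b = r_p·cos α = 78.354000·cos 19.258° = 73.969543
roll angle φ = 20.457° = 0.35704201 rad
x = r_b·(cos φ + φ·sin φ) = 78.535127
y = r_b·(sin φ − φ·cos φ) = 1.108009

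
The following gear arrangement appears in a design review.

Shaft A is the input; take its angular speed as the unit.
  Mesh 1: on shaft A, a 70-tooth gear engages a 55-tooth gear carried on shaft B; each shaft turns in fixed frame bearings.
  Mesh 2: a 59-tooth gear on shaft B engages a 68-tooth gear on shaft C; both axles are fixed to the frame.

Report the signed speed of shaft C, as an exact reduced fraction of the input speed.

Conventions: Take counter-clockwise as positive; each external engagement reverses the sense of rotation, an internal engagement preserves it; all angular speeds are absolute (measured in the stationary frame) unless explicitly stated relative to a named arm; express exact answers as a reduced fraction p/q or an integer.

413/374

2-mesh fixed-axis compound train (all bearings frame-fixed)
mesh 1 [70T→55T]: |ω|/ω_in = 1×70/55 = 14/11, sense flips to −
mesh 2 [59T→68T]: |ω|/ω_in = (14/11)×59/68 = 413/374, sense flips to +
signed output speed (× input speed) = 413/374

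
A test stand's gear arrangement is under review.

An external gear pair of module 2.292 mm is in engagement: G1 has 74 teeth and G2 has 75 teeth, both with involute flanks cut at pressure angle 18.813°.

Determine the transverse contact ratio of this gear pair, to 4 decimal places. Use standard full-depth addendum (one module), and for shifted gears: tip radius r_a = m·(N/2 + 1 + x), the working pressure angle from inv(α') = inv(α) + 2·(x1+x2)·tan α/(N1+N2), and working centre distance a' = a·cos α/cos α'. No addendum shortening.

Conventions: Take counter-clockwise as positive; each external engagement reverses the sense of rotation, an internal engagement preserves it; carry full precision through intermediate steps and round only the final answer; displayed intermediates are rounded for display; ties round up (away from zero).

single-mesh involute tooth geometry (74T engaging 75T at module 2.292)
base radii: r_b1 = 80.273441, r_b2 = 81.358217
tip radii: r_a1 = 87.096000, r_a2 = 88.242000
no profile shift: α' = α, a' = a
action lengths: √(r_a1²−r_b1²) = 33.791832, √(r_a2²−r_b2²) = 34.168568
base pitch p_b = π·m·cos α = 6.815850
CR = (33.791832 + 34.168568 − 170.754000·sin 18.81300°)/6.815850 = 1.891997
contact ratio ≈ 1.8920

1.8920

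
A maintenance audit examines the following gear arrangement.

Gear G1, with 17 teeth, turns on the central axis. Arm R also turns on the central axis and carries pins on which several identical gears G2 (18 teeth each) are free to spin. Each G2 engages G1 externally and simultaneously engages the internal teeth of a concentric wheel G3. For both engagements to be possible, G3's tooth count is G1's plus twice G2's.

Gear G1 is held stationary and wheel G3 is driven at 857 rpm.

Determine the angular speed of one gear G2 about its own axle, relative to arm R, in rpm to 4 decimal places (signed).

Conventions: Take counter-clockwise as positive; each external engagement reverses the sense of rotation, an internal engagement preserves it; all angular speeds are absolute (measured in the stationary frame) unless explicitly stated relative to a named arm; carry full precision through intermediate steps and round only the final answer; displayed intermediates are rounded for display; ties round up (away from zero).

+612.8230 rpm

recognized (axles ride arm R): planetary set, 17/18/53 teeth
normalise by the input: solve with ω_ring = 1, then scale by 857 rpm
ring teeth: 17 + 2·18 = 53
17(ω_sun−ω_arm) = −53(ω_ring−ω_arm),  ω_sun = 0, ω_ring = 1
17(0−ω_arm) = −53(1−ω_arm)  ⇒  70·ω_arm = 53  ⇒  ω_arm = 53/70
sun–planet mesh: 17·(0−53/70) = −18·(ω_p−ω_arm)  ⇒  ω_p−ω_arm = 901/1260
scale: ω_p−ω_arm = 901/1260 × 857 rpm = +612.8230 rpm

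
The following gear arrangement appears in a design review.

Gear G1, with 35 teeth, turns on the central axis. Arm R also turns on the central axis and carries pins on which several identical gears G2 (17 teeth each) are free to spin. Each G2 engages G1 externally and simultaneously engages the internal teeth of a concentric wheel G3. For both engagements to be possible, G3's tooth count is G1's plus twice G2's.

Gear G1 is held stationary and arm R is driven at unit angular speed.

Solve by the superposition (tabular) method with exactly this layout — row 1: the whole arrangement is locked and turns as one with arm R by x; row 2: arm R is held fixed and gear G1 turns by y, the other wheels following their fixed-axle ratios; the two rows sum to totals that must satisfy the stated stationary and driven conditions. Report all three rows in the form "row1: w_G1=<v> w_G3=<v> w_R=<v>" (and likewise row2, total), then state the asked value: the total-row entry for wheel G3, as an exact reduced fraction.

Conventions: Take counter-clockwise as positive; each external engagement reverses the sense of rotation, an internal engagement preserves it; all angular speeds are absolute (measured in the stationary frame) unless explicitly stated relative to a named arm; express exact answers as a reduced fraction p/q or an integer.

row1: w_G1=1 w_G3=1 w_R=1
row2: w_G1=-1 w_G3=35/69 w_R=0
total: w_G1=0 w_G3=104/69 w_R=1
asked value: 104/69

topology: planetary set — G1 35T / G2 17T / G3 69T, arm = carrier (Willis)
row 1 (train locked, turned with arm): all members turn x
superposition row 2 [arm held]: sun y, ring −(35/69)·y, arm 0
boundary: total ω_sun = x + y = 0 and total ω_arm = x = 1  ⇒  y = -1, x = 1
row 2 ring = −(35/69)·(-1) = 35/69
totals (row 1 + row 2): sun 1 + (-1) = 0, ring 1 + 35/69 = 104/69, arm 1 + 0 = 1
asked cell (total, ring) = 104/69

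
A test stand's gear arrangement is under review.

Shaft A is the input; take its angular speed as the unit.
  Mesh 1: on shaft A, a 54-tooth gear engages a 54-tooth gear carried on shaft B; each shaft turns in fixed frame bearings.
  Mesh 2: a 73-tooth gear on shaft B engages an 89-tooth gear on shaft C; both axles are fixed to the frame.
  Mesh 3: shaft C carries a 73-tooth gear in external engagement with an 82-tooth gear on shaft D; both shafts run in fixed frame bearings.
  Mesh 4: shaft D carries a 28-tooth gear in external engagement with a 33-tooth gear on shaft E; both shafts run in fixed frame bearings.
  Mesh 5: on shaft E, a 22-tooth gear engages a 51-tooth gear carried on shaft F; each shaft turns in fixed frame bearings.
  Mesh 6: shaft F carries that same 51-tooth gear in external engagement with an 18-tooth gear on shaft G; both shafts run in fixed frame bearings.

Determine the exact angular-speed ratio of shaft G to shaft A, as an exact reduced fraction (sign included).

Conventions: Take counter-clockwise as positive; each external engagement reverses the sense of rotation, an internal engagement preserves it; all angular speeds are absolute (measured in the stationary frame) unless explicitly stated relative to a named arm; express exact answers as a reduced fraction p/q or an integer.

74606/98523

class = fixed-axis compound train [6 meshes; 6 ratios multiply, 6 sense flips]
mesh 1 [54T→54T]: running ratio 1, sense −
mesh 2 [73T→89T]: running ratio 73/89, sense +
mesh 3 [73T→82T]: running ratio 5329/7298, sense −
mesh 4 [28T→33T]: running ratio 74606/120417, sense +
mesh 5 [22T→51T]: running ratio 149212/558297, sense −
mesh 6 [51T→18T]: running ratio 74606/98523, sense +
ω_out/ω_in = 74606/98523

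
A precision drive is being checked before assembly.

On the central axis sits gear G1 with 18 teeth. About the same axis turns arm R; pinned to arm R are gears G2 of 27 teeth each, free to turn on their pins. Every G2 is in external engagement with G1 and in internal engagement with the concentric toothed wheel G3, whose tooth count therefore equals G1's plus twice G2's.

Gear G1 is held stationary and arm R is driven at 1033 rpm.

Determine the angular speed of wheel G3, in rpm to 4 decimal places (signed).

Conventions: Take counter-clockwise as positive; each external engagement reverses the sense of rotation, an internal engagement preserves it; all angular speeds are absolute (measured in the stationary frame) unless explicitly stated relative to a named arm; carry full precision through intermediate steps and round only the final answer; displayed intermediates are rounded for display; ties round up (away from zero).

+1291.2500 rpm

class = planetary set [G3 = 18+2·27 = 72; Willis about the carrier]
normalise by the input: solve with ω_arm = 1, then scale by 1033 rpm
ring teeth: 18 + 2·27 = 72
18(ω_sun−ω_arm) = −72(ω_ring−ω_arm),  ω_sun = 0, ω_arm = 1
ω_ring = 1 − (18/72)(0−1) = 5/4
scale: ω_ring = 5/4 × 1033 rpm = +1291.2500 rpm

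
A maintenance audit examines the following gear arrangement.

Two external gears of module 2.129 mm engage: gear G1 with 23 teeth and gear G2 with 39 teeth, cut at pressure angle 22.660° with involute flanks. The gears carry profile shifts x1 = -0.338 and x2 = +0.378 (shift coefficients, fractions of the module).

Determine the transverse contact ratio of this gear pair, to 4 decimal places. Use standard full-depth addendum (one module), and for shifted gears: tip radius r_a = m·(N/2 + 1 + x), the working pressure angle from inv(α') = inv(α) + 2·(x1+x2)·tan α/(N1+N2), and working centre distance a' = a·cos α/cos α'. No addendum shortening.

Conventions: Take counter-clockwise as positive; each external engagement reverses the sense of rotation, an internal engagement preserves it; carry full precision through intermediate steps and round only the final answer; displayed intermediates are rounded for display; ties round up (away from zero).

topology: single-mesh involute geometry — m = 2.129, 23T/39T pair
base radii: r_b1 = 22.593552, r_b2 = 38.310806
tip radii: r_a1 = 25.892898, r_a2 = 44.449262
inv(α') = inv(22.660°) + 2·(-0.338+0.378)·tan α/(23+39) = 0.02253610  ⇒  α' = 22.83556°
a' = a·cos α / cos α' = 65.9990·cos 22.660°/cos 22.83556° = 66.083848
action lengths: √(r_a1²−r_b1²) = 12.648066, √(r_a2²−r_b2²) = 22.539278
base pitch p_b = π·m·cos α = 6.172151
CR = (12.648066 + 22.539278 − 66.083848·sin 22.83556°)/6.172151 = 1.545817
contact ratio ≈ 1.5458

1.5458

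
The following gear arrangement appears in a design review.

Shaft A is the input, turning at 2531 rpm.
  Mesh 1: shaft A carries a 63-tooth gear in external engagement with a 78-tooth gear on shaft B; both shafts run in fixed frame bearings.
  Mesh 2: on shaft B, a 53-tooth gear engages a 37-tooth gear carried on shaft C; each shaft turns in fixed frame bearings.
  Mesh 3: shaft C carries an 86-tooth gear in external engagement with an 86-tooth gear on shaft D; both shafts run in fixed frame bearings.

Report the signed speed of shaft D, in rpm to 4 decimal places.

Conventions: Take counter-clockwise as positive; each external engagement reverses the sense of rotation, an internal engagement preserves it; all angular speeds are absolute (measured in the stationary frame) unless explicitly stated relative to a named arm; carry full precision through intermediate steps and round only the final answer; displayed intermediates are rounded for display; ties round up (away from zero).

-2928.2775 rpm

class = fixed-axis compound train [3 meshes; 3 ratios multiply, 3 sense flips]
mesh 1 [63T→78T]: ω = 2531.0000×63/78 = 2044.2692 rpm, sense flips to −
mesh 2 [53T→37T]: ω = 2044.2692×53/37 = 2928.2775 rpm, sense flips to +
mesh 3 [86T→86T]: ω = 2928.2775×86/86 = 2928.2775 rpm, sense flips to −
signed output speed = -2928.2775 rpm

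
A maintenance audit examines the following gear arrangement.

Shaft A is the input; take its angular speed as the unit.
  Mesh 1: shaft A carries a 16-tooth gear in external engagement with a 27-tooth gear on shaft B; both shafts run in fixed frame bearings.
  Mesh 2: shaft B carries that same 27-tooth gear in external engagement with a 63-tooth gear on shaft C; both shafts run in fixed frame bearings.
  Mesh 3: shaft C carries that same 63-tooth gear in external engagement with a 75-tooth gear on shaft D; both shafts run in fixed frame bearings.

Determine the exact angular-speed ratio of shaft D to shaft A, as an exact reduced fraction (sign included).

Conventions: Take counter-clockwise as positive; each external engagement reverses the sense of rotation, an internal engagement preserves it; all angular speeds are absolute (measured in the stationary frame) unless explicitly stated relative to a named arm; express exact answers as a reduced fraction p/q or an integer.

-16/75

class = fixed-axis compound train [3 meshes; 3 ratios multiply, 3 sense flips]
mesh 1 [16T→27T]: running ratio 16/27, sense −
mesh 2 [27T→63T]: running ratio 16/63, sense +
mesh 3 [63T→75T]: running ratio 16/75, sense −
ω_out/ω_in = -16/75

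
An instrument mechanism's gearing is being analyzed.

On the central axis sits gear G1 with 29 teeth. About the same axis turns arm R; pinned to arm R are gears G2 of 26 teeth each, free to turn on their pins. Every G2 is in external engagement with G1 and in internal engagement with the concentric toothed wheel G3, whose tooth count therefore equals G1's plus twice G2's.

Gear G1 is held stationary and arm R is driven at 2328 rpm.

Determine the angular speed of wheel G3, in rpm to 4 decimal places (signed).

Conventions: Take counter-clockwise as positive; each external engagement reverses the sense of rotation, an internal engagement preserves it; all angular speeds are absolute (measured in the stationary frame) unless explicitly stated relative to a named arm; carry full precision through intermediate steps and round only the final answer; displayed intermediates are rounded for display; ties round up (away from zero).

+3161.4815 rpm

class = planetary set [G3 = 29+2·26 = 81; Willis about the carrier]
normalise by the input: solve with ω_arm = 1, then scale by 2328 rpm
ring teeth: 29 + 2·26 = 81
29(ω_sun−ω_arm) = −81(ω_ring−ω_arm),  ω_sun = 0, ω_arm = 1
ω_ring = 1 − (29/81)(0−1) = 110/81
scale: ω_ring = 110/81 × 2328 rpm = +3161.4815 rpm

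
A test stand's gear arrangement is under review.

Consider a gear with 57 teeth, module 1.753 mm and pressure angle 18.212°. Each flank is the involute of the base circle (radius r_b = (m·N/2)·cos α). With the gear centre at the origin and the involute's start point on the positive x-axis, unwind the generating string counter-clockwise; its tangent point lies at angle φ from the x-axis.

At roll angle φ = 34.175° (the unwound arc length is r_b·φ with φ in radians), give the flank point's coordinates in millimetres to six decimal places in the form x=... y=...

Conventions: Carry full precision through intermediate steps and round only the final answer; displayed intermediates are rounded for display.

class = single-mesh tooth geometry [base-circle involute, m = 1.753, 57T]
pitch radius r_p = m·N/2 = 1.753·57/2 = 49.960500
base radius r_b = r_p·cos α = 49.960500·cos 18.212° = 47.457809
roll angle φ = 34.175° = 0.59646627 rad
x = r_b·(cos φ + φ·sin φ) = 55.163735
y = r_b·(sin φ − φ·cos φ) = 3.239021

x=55.163735 y=3.239021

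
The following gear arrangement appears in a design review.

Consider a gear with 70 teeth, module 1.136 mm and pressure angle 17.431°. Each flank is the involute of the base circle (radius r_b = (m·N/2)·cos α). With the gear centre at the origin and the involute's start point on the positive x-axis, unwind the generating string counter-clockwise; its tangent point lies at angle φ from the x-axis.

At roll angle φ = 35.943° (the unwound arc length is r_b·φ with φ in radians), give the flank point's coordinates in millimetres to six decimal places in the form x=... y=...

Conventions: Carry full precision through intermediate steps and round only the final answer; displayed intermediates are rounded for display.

topology: single-mesh involute geometry — m = 1.136, N = 70
pitch radius r_p = m·N/2 = 1.136·70/2 = 39.760000
base radius r_b = r_p·cos α = 39.760000·cos 17.431° = 37.934157
roll angle φ = 35.943° = 0.62732369 rad
x = r_b·(cos φ + φ·sin φ) = 44.679908
y = r_b·(sin φ − φ·cos φ) = 3.000517

x=44.679908 y=3.000517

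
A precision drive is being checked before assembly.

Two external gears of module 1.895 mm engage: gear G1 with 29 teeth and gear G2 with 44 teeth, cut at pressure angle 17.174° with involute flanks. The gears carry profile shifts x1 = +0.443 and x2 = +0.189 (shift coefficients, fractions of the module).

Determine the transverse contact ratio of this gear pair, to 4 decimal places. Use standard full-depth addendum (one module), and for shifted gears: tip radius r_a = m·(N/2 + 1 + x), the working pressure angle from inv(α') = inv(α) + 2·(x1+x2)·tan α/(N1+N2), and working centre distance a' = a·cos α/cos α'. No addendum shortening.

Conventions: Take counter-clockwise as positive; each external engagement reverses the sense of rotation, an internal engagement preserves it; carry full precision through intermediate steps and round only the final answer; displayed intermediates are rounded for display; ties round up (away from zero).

1.6873

topology: single-mesh involute geometry — m = 1.895, 29T/44T pair
base radii: r_b1 = 26.252346, r_b2 = 39.831145
tip radii: r_a1 = 30.211985, r_a2 = 43.943155
inv(α') = inv(17.174°) + 2·(+0.443+0.189)·tan α/(29+44) = 0.01466297  ⇒  α' = 19.89499°
a' = a·cos α / cos α' = 69.1675·cos 17.174°/cos 19.89499° = 70.277819
action lengths: √(r_a1²−r_b1²) = 14.952538, √(r_a2²−r_b2²) = 18.560193
base pitch p_b = π·m·cos α = 5.687874
CR = (14.952538 + 18.560193 − 70.277819·sin 19.89499°)/5.687874 = 1.687340
contact ratio ≈ 1.6873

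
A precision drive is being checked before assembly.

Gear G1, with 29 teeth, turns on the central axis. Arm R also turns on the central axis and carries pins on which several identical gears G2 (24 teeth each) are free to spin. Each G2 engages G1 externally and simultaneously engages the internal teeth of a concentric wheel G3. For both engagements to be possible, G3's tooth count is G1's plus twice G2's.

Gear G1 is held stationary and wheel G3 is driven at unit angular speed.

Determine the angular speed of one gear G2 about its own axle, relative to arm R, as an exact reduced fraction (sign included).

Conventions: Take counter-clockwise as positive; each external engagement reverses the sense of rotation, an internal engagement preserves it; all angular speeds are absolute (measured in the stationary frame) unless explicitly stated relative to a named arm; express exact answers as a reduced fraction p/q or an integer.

2233/2544

topology: planetary set — G1 29T / G2 24T / G3 77T, arm = carrier (Willis)
ring teeth: 29 + 2·24 = 77
29(ω_sun−ω_arm) = −77(ω_ring−ω_arm),  ω_sun = 0, ω_ring = 1
29(0−ω_arm) = −77(1−ω_arm)  ⇒  106·ω_arm = 77  ⇒  ω_arm = 77/106
sun–planet mesh: 29·(0−77/106) = −24·(ω_p−ω_arm)  ⇒  ω_p−ω_arm = 2233/2544
exact speed ratio = 2233/2544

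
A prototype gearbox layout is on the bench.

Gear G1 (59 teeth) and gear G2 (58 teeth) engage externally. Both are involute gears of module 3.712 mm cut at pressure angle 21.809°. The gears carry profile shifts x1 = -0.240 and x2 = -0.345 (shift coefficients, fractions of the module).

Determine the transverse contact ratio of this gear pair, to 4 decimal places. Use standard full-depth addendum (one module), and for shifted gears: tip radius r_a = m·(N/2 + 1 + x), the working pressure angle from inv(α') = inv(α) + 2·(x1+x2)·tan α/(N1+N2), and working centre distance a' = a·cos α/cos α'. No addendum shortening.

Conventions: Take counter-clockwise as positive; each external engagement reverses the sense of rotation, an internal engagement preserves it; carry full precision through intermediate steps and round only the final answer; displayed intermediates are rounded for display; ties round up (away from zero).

topology: single-mesh involute geometry — m = 3.712, 59T/58T pair
base radii: r_b1 = 101.666523, r_b2 = 99.943361
tip radii: r_a1 = 112.325120, r_a2 = 110.079360
inv(α') = inv(21.809°) + 2·(-0.240-0.345)·tan α/(59+58) = 0.01551329  ⇒  α' = 20.25967°
a' = a·cos α / cos α' = 217.1520·cos 21.809°/cos 20.25967° = 214.905463
action lengths: √(r_a1²−r_b1²) = 47.758253, √(r_a2²−r_b2²) = 46.138812
base pitch p_b = π·m·cos α = 10.826942
CR = (47.758253 + 46.138812 − 214.905463·sin 20.25967°)/10.826942 = 1.799269
contact ratio ≈ 1.7993

1.7993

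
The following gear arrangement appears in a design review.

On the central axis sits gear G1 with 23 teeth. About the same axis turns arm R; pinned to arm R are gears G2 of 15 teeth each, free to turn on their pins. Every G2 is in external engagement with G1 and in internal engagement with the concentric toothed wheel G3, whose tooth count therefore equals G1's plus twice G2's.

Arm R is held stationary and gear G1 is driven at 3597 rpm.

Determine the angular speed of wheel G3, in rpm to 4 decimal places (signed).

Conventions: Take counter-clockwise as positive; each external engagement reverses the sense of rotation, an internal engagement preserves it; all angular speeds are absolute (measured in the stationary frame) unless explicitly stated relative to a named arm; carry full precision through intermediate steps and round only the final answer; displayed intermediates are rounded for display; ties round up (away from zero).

-1560.9623 rpm

recognized (axles ride arm R): planetary set, 23/15/53 teeth
normalise by the input: solve with ω_sun = 1, then scale by 3597 rpm
ring teeth: 23 + 2·15 = 53
23(ω_sun−ω_arm) = −53(ω_ring−ω_arm),  ω_arm = 0, ω_sun = 1
ω_ring = 0 − (23/53)(1−0) = -23/53
scale: ω_ring = -23/53 × 3597 rpm = -1560.9623 rpm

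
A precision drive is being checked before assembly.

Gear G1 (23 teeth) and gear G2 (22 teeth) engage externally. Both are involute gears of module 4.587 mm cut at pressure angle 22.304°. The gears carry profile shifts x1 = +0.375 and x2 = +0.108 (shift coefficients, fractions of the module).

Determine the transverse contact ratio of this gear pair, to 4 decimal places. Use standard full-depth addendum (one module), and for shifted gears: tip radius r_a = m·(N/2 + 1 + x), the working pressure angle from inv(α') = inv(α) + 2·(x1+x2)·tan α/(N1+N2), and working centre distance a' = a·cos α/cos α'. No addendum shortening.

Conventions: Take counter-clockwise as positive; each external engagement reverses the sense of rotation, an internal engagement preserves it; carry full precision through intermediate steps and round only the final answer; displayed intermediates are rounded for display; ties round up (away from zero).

1.4212

topology: single-mesh involute geometry — m = 4.587, 23T/22T pair
base radii: r_b1 = 48.803878, r_b2 = 46.681970
tip radii: r_a1 = 59.057625, r_a2 = 55.539396
inv(α') = inv(22.304°) + 2·(+0.375+0.108)·tan α/(23+22) = 0.02973908  ⇒  α' = 24.93757°
a' = a·cos α / cos α' = 103.2075·cos 22.304°/cos 24.93757° = 105.303533
action lengths: √(r_a1²−r_b1²) = 33.256347, √(r_a2²−r_b2²) = 30.090168
base pitch p_b = π·m·cos α = 13.332339
CR = (33.256347 + 30.090168 − 105.303533·sin 24.93757°)/13.332339 = 1.421156
contact ratio ≈ 1.4212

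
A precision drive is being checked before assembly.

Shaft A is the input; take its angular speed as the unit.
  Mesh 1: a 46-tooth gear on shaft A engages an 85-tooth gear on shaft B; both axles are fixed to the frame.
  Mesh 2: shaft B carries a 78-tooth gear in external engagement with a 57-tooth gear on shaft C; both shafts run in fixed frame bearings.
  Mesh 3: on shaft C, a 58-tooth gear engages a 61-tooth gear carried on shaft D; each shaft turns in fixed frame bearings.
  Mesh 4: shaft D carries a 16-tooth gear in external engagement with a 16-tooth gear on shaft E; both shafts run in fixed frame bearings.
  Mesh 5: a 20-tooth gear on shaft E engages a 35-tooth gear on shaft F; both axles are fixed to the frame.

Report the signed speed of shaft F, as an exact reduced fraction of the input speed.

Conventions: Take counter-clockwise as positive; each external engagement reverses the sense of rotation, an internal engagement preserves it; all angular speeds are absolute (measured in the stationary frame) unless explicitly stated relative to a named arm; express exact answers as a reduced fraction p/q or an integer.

5-mesh fixed-axis compound train (all bearings frame-fixed)
mesh 1 [46T→85T]: |ω|/ω_in = 1×46/85 = 46/85, sense flips to −
mesh 2 [78T→57T]: |ω|/ω_in = (46/85)×78/57 = 1196/1615, sense flips to +
mesh 3 [58T→61T]: |ω|/ω_in = (1196/1615)×58/61 = 69368/98515, sense flips to −
mesh 4 [16T→16T]: |ω|/ω_in = (69368/98515)×16/16 = 69368/98515, sense flips to +
mesh 5 [20T→35T]: |ω|/ω_in = (69368/98515)×20/35 = 277472/689605, sense flips to −
signed output speed (× input speed) = -277472/689605

-277472/689605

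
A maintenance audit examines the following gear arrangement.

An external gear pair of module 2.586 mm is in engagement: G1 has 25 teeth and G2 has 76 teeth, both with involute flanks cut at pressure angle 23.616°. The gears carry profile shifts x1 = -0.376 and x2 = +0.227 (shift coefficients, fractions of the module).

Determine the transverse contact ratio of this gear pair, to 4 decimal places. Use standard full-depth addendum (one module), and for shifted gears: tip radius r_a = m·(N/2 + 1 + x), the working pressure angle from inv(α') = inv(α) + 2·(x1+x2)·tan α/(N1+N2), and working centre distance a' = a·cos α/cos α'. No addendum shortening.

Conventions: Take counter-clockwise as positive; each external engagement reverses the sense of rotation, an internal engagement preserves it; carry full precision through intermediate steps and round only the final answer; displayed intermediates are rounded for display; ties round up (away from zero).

recognized (one external pair, fixed centres): single-mesh tooth geometry, m = 2.586, N1 = 25, N2 = 76
base radii: r_b1 = 29.617810, r_b2 = 90.038143
tip radii: r_a1 = 33.938664, r_a2 = 101.441022
inv(α') = inv(23.616°) + 2·(-0.376+0.227)·tan α/(25+76) = 0.02375488  ⇒  α' = 23.22203°
a' = a·cos α / cos α' = 130.5930·cos 23.616°/cos 23.22203° = 130.204640
action lengths: √(r_a1²−r_b1²) = 16.571609, √(r_a2²−r_b2²) = 46.727013
base pitch p_b = π·m·cos α = 7.443768
CR = (16.571609 + 46.727013 − 130.204640·sin 23.22203°)/7.443768 = 1.606652
contact ratio ≈ 1.6067

1.6067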